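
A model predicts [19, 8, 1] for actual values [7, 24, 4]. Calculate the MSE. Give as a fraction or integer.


MSE = (1/3) * ((7-19)^2=144 + (24-8)^2=256 + (4-1)^2=9). Sum = 409. MSE = 409/3.

409/3


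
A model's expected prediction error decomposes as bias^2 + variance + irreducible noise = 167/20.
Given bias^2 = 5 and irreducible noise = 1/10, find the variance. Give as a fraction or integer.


Total error = bias^2 + variance + irreducible noise. So variance = 167/20 - 5 - 1/10 = 13/4.

13/4


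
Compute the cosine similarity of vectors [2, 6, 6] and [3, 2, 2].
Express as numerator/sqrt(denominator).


dot = 30. |a|^2 = 76, |b|^2 = 17. cos = 30/sqrt(1292).

30/sqrt(1292)


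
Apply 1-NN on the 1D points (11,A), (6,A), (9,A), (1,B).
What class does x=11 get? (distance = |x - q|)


Distances: |11-11|=0, |6-11|=5, |9-11|=2, |1-11|=10. 1 nearest: (11,A). Counts: {'A': 1}. Majority class: A.

A


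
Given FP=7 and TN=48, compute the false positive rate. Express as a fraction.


FPR = FP / (FP + TN) = 7 / 55 = 7/55.

7/55


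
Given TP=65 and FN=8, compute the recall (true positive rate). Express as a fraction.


Recall = TP / (TP + FN) = 65 / 73 = 65/73.

65/73


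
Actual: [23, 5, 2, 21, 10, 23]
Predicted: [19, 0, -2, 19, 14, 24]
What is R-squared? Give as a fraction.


Mean(y) = 14. SS_res = 78. SS_tot = 452. R^2 = 1 - 78/(452) = 187/226.

187/226


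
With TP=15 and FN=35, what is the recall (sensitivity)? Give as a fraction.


Recall = TP / (TP + FN) = 15 / 50 = 3/10.

3/10


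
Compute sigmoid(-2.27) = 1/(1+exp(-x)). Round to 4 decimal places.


sigma(-2.27) = 1/(1+e^(2.27)) = 1/(1+9.679401) = 1/10.679401 = 0.0936.

0.0936


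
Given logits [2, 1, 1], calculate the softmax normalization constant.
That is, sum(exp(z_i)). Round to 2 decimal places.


Denom = e^2=7.3891 + e^1=2.7183 + e^1=2.7183. Sum = 12.8257, which rounds to 12.83.

12.83


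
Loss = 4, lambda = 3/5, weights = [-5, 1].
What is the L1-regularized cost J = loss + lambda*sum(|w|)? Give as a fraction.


L1 norm = sum(|w|) = 6. J = 4 + 3/5 * 6 = 38/5.

38/5


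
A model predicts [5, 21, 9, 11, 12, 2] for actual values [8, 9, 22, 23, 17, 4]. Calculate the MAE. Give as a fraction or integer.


MAE = (1/6) * (|8-5|=3 + |9-21|=12 + |22-9|=13 + |23-11|=12 + |17-12|=5 + |4-2|=2). Sum = 47. MAE = 47/6.

47/6


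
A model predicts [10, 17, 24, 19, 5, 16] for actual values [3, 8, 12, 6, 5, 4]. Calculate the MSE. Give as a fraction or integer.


MSE = (1/6) * ((3-10)^2=49 + (8-17)^2=81 + (12-24)^2=144 + (6-19)^2=169 + (5-5)^2=0 + (4-16)^2=144). Sum = 587. MSE = 587/6.

587/6


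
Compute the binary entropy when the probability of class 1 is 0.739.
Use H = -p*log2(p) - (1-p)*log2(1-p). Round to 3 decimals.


H = -0.739*log2(0.739) - 0.261*log2(0.261) = 0.828.

0.828


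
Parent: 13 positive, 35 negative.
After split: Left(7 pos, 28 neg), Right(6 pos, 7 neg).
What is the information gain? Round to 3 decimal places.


H(parent) = 0.8427. H(left) = 0.7219, H(right) = 0.9957. Weighted = (35/48)*0.7219 + (13/48)*0.9957 = 0.7961. IG = 0.8427 - 0.7961 = 0.0466, which rounds to 0.047.

0.047


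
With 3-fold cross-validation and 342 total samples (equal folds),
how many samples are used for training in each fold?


Each validation fold has 342/3 = 114 samples. Training set = 342 - 114 = 228.

228


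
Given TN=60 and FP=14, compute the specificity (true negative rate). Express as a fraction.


Specificity = TN / (TN + FP) = 60 / 74 = 30/37.

30/37


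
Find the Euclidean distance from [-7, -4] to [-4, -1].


d = sqrt(sum of squared differences). (-7--4)^2=9, (-4--1)^2=9. Sum = 18.

sqrt(18)


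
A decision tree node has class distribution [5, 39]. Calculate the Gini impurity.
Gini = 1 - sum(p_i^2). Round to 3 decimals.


Total = 44. Proportions: 5/44, 39/44. sum(p_i^2) = 0.7986. Gini = 1 - 0.7986 = 0.2014, which rounds to 0.201.

0.201


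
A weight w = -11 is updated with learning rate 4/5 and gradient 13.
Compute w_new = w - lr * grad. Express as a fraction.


w_new = -11 - 4/5 * 13 = -11 - 52/5 = -107/5.

-107/5


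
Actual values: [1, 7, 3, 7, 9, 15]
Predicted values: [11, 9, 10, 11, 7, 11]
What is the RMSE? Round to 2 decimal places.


MSE = 31.5000. RMSE = sqrt(31.5000) = 5.61.

5.61


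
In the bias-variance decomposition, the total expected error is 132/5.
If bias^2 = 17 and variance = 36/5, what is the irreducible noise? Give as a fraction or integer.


Total error = bias^2 + variance + irreducible noise. So irreducible noise = 132/5 - 17 - 36/5 = 11/5.

11/5


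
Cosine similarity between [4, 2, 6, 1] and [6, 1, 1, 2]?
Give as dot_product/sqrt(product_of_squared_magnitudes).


dot = 34. |a|^2 = 57, |b|^2 = 42. cos = 34/sqrt(2394).

34/sqrt(2394)


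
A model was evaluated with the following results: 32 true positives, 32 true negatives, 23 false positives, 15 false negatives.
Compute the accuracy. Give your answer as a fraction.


Accuracy = (TP + TN) / (TP + TN + FP + FN) = (32 + 32) / 102 = 32/51.

32/51


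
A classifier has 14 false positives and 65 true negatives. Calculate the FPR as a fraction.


FPR = FP / (FP + TN) = 14 / 79 = 14/79.

14/79


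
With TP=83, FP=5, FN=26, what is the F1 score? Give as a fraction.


Precision = 83/88 = 83/88. Recall = 83/109 = 83/109. F1 = 2*P*R/(P+R) = 166/197.

166/197


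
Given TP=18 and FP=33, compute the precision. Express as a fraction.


Precision = TP / (TP + FP) = 18 / 51 = 6/17.

6/17


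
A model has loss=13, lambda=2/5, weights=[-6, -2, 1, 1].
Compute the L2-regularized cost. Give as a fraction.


L2 sq norm = sum(w^2) = 42. J = 13 + 2/5 * 42 = 149/5.

149/5


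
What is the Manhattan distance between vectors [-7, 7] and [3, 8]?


d = sum of absolute differences: |-7-3|=10 + |7-8|=1 = 11.

11


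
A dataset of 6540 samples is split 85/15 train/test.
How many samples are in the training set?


Test set = 6540 * 15% = 981. Training set = 6540 - 981 = 5559.

5559


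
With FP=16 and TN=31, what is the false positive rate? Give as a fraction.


FPR = FP / (FP + TN) = 16 / 47 = 16/47.

16/47


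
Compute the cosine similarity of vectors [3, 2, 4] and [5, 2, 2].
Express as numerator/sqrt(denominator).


dot = 27. |a|^2 = 29, |b|^2 = 33. cos = 27/sqrt(957).

27/sqrt(957)


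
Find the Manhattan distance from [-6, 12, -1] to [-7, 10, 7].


d = sum of absolute differences: |-6--7|=1 + |12-10|=2 + |-1-7|=8 = 11.

11


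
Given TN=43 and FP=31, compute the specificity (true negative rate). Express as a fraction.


Specificity = TN / (TN + FP) = 43 / 74 = 43/74.

43/74


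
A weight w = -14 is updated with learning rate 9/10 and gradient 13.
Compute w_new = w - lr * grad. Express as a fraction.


w_new = -14 - 9/10 * 13 = -14 - 117/10 = -257/10.

-257/10


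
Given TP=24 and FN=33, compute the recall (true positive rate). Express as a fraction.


Recall = TP / (TP + FN) = 24 / 57 = 8/19.

8/19


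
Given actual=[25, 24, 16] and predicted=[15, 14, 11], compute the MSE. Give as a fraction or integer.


MSE = (1/3) * ((25-15)^2=100 + (24-14)^2=100 + (16-11)^2=25). Sum = 225. MSE = 75.

75


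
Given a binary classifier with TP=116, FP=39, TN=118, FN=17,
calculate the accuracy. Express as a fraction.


Accuracy = (TP + TN) / (TP + TN + FP + FN) = (116 + 118) / 290 = 117/145.

117/145


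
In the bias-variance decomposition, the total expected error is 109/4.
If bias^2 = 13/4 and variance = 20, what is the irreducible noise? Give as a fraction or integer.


Total error = bias^2 + variance + irreducible noise. So irreducible noise = 109/4 - 13/4 - 20 = 4.

4


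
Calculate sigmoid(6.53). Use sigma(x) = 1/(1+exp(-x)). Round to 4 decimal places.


sigma(6.53) = 1/(1+e^(-6.53)) = 1/(1+0.001459) = 1/1.001459 = 0.9985.

0.9985


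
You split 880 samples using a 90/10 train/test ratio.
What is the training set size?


Test set = 880 * 10% = 88. Training set = 880 - 88 = 792.

792


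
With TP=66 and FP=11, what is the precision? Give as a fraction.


Precision = TP / (TP + FP) = 66 / 77 = 6/7.

6/7


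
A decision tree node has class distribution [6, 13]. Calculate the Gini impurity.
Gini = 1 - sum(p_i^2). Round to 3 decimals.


Total = 19. Proportions: 6/19, 13/19. sum(p_i^2) = 0.5679. Gini = 1 - 0.5679 = 0.4321, which rounds to 0.432.

0.432


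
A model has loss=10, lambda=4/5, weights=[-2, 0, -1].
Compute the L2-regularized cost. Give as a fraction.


L2 sq norm = sum(w^2) = 5. J = 10 + 4/5 * 5 = 14.

14


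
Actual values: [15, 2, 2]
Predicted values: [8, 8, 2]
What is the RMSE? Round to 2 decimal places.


MSE = 28.3333. RMSE = sqrt(28.3333) = 5.32.

5.32


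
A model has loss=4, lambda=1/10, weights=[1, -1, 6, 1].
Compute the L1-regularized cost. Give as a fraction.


L1 norm = sum(|w|) = 9. J = 4 + 1/10 * 9 = 49/10.

49/10


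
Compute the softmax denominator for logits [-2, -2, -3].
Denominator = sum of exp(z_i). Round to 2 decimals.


Denom = e^-2=0.1353 + e^-2=0.1353 + e^-3=0.0498. Sum = 0.3204, which rounds to 0.32.

0.32


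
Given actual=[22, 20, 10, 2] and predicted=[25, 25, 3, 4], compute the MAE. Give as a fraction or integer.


MAE = (1/4) * (|22-25|=3 + |20-25|=5 + |10-3|=7 + |2-4|=2). Sum = 17. MAE = 17/4.

17/4


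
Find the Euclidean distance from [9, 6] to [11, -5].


d = sqrt(sum of squared differences). (9-11)^2=4, (6--5)^2=121. Sum = 125.

sqrt(125)


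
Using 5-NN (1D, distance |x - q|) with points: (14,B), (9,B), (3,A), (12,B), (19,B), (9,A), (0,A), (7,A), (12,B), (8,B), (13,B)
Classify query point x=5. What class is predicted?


Distances: |14-5|=9, |9-5|=4, |3-5|=2, |12-5|=7, |19-5|=14, |9-5|=4, |0-5|=5, |7-5|=2, |12-5|=7, |8-5|=3, |13-5|=8. 5 nearest: (3,A), (7,A), (8,B), (9,A), (9,B). Counts: {'A': 3, 'B': 2}. Majority class: A.

A


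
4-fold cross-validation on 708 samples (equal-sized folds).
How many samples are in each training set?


Each validation fold has 708/4 = 177 samples. Training set = 708 - 177 = 531.

531


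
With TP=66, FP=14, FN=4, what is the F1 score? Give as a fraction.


Precision = 66/80 = 33/40. Recall = 66/70 = 33/35. F1 = 2*P*R/(P+R) = 22/25.

22/25


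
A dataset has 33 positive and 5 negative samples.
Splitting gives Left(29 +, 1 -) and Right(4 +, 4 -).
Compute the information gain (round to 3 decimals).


H(parent) = 0.5618. H(left) = 0.2108, H(right) = 1.0000. Weighted = (30/38)*0.2108 + (8/38)*1.0000 = 0.3769. IG = 0.5618 - 0.3769 = 0.1849, which rounds to 0.185.

0.185


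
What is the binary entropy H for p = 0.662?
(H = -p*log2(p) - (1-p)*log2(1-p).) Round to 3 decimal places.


H = -0.662*log2(0.662) - 0.338*log2(0.338) = 0.923.

0.923


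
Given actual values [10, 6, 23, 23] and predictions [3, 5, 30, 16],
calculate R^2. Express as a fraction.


Mean(y) = 31/2. SS_res = 148. SS_tot = 233. R^2 = 1 - 148/(233) = 85/233.

85/233


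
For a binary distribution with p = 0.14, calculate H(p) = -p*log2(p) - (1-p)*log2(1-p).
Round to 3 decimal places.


H = -0.14*log2(0.14) - 0.86*log2(0.86) = 0.584.

0.584


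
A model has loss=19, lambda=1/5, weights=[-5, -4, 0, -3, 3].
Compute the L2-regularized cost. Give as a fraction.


L2 sq norm = sum(w^2) = 59. J = 19 + 1/5 * 59 = 154/5.

154/5


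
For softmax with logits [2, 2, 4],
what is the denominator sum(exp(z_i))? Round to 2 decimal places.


Denom = e^2=7.3891 + e^2=7.3891 + e^4=54.5982. Sum = 69.3764, which rounds to 69.38.

69.38


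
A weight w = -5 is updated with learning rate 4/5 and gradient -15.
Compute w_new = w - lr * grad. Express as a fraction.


w_new = -5 - 4/5 * -15 = -5 - -12 = 7.

7


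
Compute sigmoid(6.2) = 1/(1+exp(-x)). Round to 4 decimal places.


sigma(6.2) = 1/(1+e^(-6.2)) = 1/(1+0.002029) = 1/1.002029 = 0.9980.

0.9980


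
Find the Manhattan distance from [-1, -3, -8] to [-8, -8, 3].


d = sum of absolute differences: |-1--8|=7 + |-3--8|=5 + |-8-3|=11 = 23.

23


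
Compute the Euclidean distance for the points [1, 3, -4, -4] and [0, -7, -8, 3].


d = sqrt(sum of squared differences). (1-0)^2=1, (3--7)^2=100, (-4--8)^2=16, (-4-3)^2=49. Sum = 166.

sqrt(166)


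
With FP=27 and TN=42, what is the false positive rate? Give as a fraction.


FPR = FP / (FP + TN) = 27 / 69 = 9/23.

9/23


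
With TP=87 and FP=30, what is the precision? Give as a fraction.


Precision = TP / (TP + FP) = 87 / 117 = 29/39.

29/39


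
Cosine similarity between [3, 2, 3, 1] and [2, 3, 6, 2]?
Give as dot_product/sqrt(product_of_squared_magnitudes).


dot = 32. |a|^2 = 23, |b|^2 = 53. cos = 32/sqrt(1219).

32/sqrt(1219)


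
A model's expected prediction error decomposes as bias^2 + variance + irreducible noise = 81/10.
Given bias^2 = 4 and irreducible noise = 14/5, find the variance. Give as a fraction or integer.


Total error = bias^2 + variance + irreducible noise. So variance = 81/10 - 4 - 14/5 = 13/10.

13/10


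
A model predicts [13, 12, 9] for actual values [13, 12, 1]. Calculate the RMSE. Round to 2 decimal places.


MSE = 21.3333. RMSE = sqrt(21.3333) = 4.62.

4.62


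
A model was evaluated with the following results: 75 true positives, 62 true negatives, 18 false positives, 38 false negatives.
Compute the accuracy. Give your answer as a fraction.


Accuracy = (TP + TN) / (TP + TN + FP + FN) = (75 + 62) / 193 = 137/193.

137/193


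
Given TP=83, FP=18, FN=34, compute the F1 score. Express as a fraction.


Precision = 83/101 = 83/101. Recall = 83/117 = 83/117. F1 = 2*P*R/(P+R) = 83/109.

83/109


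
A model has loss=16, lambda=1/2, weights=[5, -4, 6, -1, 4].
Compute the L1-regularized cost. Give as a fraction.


L1 norm = sum(|w|) = 20. J = 16 + 1/2 * 20 = 26.

26


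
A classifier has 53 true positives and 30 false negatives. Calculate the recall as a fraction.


Recall = TP / (TP + FN) = 53 / 83 = 53/83.

53/83


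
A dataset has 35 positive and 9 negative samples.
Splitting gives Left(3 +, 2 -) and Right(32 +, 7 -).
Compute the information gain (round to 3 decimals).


H(parent) = 0.7309. H(left) = 0.9710, H(right) = 0.6790. Weighted = (5/44)*0.9710 + (39/44)*0.6790 = 0.7122. IG = 0.7309 - 0.7122 = 0.0187, which rounds to 0.019.

0.019


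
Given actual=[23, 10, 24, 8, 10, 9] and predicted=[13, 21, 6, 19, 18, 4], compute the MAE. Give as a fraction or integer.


MAE = (1/6) * (|23-13|=10 + |10-21|=11 + |24-6|=18 + |8-19|=11 + |10-18|=8 + |9-4|=5). Sum = 63. MAE = 21/2.

21/2


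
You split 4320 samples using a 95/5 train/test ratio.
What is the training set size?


Test set = 4320 * 5% = 216. Training set = 4320 - 216 = 4104.

4104


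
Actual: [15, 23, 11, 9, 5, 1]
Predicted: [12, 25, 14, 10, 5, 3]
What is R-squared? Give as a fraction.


Mean(y) = 32/3. SS_res = 27. SS_tot = 898/3. R^2 = 1 - 27/(898/3) = 817/898.

817/898


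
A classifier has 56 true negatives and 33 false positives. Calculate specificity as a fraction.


Specificity = TN / (TN + FP) = 56 / 89 = 56/89.

56/89


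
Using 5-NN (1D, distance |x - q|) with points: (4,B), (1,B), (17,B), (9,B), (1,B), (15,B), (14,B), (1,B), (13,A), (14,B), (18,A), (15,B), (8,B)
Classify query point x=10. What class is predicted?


Distances: |4-10|=6, |1-10|=9, |17-10|=7, |9-10|=1, |1-10|=9, |15-10|=5, |14-10|=4, |1-10|=9, |13-10|=3, |14-10|=4, |18-10|=8, |15-10|=5, |8-10|=2. 5 nearest: (9,B), (8,B), (13,A), (14,B), (14,B). Counts: {'B': 4, 'A': 1}. Majority class: B.

B


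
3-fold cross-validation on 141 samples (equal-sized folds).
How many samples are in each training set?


Each validation fold has 141/3 = 47 samples. Training set = 141 - 47 = 94.

94


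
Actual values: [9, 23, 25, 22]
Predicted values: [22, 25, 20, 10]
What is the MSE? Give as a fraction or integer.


MSE = (1/4) * ((9-22)^2=169 + (23-25)^2=4 + (25-20)^2=25 + (22-10)^2=144). Sum = 342. MSE = 171/2.

171/2


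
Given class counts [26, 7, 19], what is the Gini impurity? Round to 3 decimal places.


Total = 52. Proportions: 26/52, 7/52, 19/52. sum(p_i^2) = 0.4016. Gini = 1 - 0.4016 = 0.5984, which rounds to 0.598.

0.598


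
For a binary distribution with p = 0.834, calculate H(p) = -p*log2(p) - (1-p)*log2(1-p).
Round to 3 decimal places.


H = -0.834*log2(0.834) - 0.166*log2(0.166) = 0.648.

0.648


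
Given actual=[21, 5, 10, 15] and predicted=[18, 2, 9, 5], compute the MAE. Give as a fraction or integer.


MAE = (1/4) * (|21-18|=3 + |5-2|=3 + |10-9|=1 + |15-5|=10). Sum = 17. MAE = 17/4.

17/4


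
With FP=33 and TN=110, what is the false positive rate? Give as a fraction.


FPR = FP / (FP + TN) = 33 / 143 = 3/13.

3/13


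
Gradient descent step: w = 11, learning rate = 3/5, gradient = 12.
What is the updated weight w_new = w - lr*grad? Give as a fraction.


w_new = 11 - 3/5 * 12 = 11 - 36/5 = 19/5.

19/5


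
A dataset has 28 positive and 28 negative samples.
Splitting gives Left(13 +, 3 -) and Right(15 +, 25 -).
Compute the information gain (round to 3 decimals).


H(parent) = 1.0000. H(left) = 0.6962, H(right) = 0.9544. Weighted = (16/56)*0.6962 + (40/56)*0.9544 = 0.8806. IG = 1.0000 - 0.8806 = 0.1194, which rounds to 0.119.

0.119


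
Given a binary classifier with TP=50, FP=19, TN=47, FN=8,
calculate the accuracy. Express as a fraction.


Accuracy = (TP + TN) / (TP + TN + FP + FN) = (50 + 47) / 124 = 97/124.

97/124


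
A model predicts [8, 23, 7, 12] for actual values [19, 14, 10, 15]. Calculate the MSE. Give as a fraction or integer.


MSE = (1/4) * ((19-8)^2=121 + (14-23)^2=81 + (10-7)^2=9 + (15-12)^2=9). Sum = 220. MSE = 55.

55


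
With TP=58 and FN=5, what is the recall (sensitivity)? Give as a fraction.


Recall = TP / (TP + FN) = 58 / 63 = 58/63.

58/63


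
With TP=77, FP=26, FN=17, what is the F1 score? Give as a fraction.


Precision = 77/103 = 77/103. Recall = 77/94 = 77/94. F1 = 2*P*R/(P+R) = 154/197.

154/197


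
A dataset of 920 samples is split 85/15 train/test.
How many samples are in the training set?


Test set = 920 * 15% = 138. Training set = 920 - 138 = 782.

782


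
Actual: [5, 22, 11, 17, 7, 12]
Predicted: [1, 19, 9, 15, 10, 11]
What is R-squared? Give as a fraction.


Mean(y) = 37/3. SS_res = 43. SS_tot = 598/3. R^2 = 1 - 43/(598/3) = 469/598.

469/598


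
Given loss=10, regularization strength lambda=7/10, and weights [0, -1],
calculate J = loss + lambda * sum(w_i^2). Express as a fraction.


L2 sq norm = sum(w^2) = 1. J = 10 + 7/10 * 1 = 107/10.

107/10


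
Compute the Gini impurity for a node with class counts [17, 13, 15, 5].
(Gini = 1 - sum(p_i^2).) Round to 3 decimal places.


Total = 50. Proportions: 17/50, 13/50, 15/50, 5/50. sum(p_i^2) = 0.2832. Gini = 1 - 0.2832 = 0.7168, which rounds to 0.717.

0.717


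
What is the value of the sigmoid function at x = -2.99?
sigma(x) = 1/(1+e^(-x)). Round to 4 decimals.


sigma(-2.99) = 1/(1+e^(2.99)) = 1/(1+19.885682) = 1/20.885682 = 0.0479.

0.0479


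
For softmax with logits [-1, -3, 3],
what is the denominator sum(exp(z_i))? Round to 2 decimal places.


Denom = e^-1=0.3679 + e^-3=0.0498 + e^3=20.0855. Sum = 20.5032, which rounds to 20.50.

20.50


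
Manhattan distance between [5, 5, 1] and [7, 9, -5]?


d = sum of absolute differences: |5-7|=2 + |5-9|=4 + |1--5|=6 = 12.

12


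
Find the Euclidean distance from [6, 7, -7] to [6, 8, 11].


d = sqrt(sum of squared differences). (6-6)^2=0, (7-8)^2=1, (-7-11)^2=324. Sum = 325.

sqrt(325)


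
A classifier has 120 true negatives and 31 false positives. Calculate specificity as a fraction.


Specificity = TN / (TN + FP) = 120 / 151 = 120/151.

120/151


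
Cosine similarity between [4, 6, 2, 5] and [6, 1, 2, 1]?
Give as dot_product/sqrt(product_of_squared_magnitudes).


dot = 39. |a|^2 = 81, |b|^2 = 42. cos = 39/sqrt(3402).

39/sqrt(3402)


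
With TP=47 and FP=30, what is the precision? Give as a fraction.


Precision = TP / (TP + FP) = 47 / 77 = 47/77.

47/77


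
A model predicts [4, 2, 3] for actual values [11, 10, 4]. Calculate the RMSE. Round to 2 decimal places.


MSE = 38.0000. RMSE = sqrt(38.0000) = 6.16.

6.16


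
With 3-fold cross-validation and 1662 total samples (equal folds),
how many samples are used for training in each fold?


Each validation fold has 1662/3 = 554 samples. Training set = 1662 - 554 = 1108.

1108


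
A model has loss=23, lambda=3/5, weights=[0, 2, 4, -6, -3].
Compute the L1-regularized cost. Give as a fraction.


L1 norm = sum(|w|) = 15. J = 23 + 3/5 * 15 = 32.

32


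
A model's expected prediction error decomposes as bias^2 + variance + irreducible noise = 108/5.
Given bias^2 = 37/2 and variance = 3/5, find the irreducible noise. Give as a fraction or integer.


Total error = bias^2 + variance + irreducible noise. So irreducible noise = 108/5 - 37/2 - 3/5 = 5/2.

5/2


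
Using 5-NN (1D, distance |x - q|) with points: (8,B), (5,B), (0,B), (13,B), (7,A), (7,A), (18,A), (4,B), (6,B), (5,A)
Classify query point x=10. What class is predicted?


Distances: |8-10|=2, |5-10|=5, |0-10|=10, |13-10|=3, |7-10|=3, |7-10|=3, |18-10|=8, |4-10|=6, |6-10|=4, |5-10|=5. 5 nearest: (8,B), (7,A), (7,A), (13,B), (6,B). Counts: {'B': 3, 'A': 2}. Majority class: B.

B


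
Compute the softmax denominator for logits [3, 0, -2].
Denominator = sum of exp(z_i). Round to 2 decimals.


Denom = e^3=20.0855 + e^0=1.0000 + e^-2=0.1353. Sum = 21.2208, which rounds to 21.22.

21.22


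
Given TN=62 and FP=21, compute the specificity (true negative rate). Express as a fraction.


Specificity = TN / (TN + FP) = 62 / 83 = 62/83.

62/83


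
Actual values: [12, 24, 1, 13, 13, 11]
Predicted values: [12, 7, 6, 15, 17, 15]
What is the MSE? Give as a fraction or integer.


MSE = (1/6) * ((12-12)^2=0 + (24-7)^2=289 + (1-6)^2=25 + (13-15)^2=4 + (13-17)^2=16 + (11-15)^2=16). Sum = 350. MSE = 175/3.

175/3


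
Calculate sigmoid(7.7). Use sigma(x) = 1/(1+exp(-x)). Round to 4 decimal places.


sigma(7.7) = 1/(1+e^(-7.7)) = 1/(1+0.000453) = 1/1.000453 = 0.9995.

0.9995


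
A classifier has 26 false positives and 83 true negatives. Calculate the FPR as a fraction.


FPR = FP / (FP + TN) = 26 / 109 = 26/109.

26/109


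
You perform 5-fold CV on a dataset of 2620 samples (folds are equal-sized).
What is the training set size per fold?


Each validation fold has 2620/5 = 524 samples. Training set = 2620 - 524 = 2096.

2096


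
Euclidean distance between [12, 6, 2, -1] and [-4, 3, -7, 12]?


d = sqrt(sum of squared differences). (12--4)^2=256, (6-3)^2=9, (2--7)^2=81, (-1-12)^2=169. Sum = 515.

sqrt(515)


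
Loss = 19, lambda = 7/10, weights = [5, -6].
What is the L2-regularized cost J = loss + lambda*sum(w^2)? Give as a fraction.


L2 sq norm = sum(w^2) = 61. J = 19 + 7/10 * 61 = 617/10.

617/10


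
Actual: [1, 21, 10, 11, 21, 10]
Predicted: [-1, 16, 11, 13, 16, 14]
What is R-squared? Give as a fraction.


Mean(y) = 37/3. SS_res = 75. SS_tot = 874/3. R^2 = 1 - 75/(874/3) = 649/874.

649/874


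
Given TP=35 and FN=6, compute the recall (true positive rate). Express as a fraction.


Recall = TP / (TP + FN) = 35 / 41 = 35/41.

35/41


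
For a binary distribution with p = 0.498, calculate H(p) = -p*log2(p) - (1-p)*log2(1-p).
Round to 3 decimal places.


H = -0.498*log2(0.498) - 0.502*log2(0.502) = 1.000.

1.000


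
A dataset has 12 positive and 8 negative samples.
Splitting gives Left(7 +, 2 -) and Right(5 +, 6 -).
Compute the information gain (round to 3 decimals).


H(parent) = 0.9710. H(left) = 0.7642, H(right) = 0.9940. Weighted = (9/20)*0.7642 + (11/20)*0.9940 = 0.8906. IG = 0.9710 - 0.8906 = 0.0804, which rounds to 0.080.

0.080


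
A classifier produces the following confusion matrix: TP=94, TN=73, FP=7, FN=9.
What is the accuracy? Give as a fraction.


Accuracy = (TP + TN) / (TP + TN + FP + FN) = (94 + 73) / 183 = 167/183.

167/183


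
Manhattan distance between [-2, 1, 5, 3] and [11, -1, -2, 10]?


d = sum of absolute differences: |-2-11|=13 + |1--1|=2 + |5--2|=7 + |3-10|=7 = 29.

29


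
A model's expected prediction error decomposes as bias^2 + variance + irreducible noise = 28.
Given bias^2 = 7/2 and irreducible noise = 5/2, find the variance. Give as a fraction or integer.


Total error = bias^2 + variance + irreducible noise. So variance = 28 - 7/2 - 5/2 = 22.

22


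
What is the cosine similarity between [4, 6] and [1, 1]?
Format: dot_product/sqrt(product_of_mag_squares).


dot = 10. |a|^2 = 52, |b|^2 = 2. cos = 10/sqrt(104).

10/sqrt(104)


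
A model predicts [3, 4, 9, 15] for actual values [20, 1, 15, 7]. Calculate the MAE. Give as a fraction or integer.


MAE = (1/4) * (|20-3|=17 + |1-4|=3 + |15-9|=6 + |7-15|=8). Sum = 34. MAE = 17/2.

17/2


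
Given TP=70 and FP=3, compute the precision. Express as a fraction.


Precision = TP / (TP + FP) = 70 / 73 = 70/73.

70/73


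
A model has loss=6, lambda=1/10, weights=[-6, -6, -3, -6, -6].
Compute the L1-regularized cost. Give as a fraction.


L1 norm = sum(|w|) = 27. J = 6 + 1/10 * 27 = 87/10.

87/10


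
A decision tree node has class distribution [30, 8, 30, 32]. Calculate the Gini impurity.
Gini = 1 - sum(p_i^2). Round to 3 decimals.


Total = 100. Proportions: 30/100, 8/100, 30/100, 32/100. sum(p_i^2) = 0.2888. Gini = 1 - 0.2888 = 0.7112, which rounds to 0.711.

0.711


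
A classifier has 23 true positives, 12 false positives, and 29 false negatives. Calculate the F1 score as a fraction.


Precision = 23/35 = 23/35. Recall = 23/52 = 23/52. F1 = 2*P*R/(P+R) = 46/87.

46/87


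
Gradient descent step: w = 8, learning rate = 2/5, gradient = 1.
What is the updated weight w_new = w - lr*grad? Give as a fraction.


w_new = 8 - 2/5 * 1 = 8 - 2/5 = 38/5.

38/5


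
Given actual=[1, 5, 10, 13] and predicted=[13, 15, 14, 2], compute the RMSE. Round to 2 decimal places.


MSE = 95.2500. RMSE = sqrt(95.2500) = 9.76.

9.76


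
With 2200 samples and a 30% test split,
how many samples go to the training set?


Test set = 2200 * 30% = 660. Training set = 2200 - 660 = 1540.

1540


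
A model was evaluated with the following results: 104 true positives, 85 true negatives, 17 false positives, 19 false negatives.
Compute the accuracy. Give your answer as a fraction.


Accuracy = (TP + TN) / (TP + TN + FP + FN) = (104 + 85) / 225 = 21/25.

21/25


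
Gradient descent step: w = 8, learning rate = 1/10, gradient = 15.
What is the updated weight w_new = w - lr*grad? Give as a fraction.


w_new = 8 - 1/10 * 15 = 8 - 3/2 = 13/2.

13/2


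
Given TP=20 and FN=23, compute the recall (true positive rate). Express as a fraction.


Recall = TP / (TP + FN) = 20 / 43 = 20/43.

20/43


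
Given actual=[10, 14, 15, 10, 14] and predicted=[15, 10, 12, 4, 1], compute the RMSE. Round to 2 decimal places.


MSE = 51.0000. RMSE = sqrt(51.0000) = 7.14.

7.14


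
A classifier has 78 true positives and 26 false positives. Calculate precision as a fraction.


Precision = TP / (TP + FP) = 78 / 104 = 3/4.

3/4


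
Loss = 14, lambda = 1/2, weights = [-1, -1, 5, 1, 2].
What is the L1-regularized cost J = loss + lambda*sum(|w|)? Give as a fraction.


L1 norm = sum(|w|) = 10. J = 14 + 1/2 * 10 = 19.

19


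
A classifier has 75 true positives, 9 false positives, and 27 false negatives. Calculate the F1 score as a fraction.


Precision = 75/84 = 25/28. Recall = 75/102 = 25/34. F1 = 2*P*R/(P+R) = 25/31.

25/31


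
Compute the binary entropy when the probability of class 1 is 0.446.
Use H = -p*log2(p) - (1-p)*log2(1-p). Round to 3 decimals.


H = -0.446*log2(0.446) - 0.554*log2(0.554) = 0.992.

0.992


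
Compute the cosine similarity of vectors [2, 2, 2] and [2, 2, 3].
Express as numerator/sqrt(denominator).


dot = 14. |a|^2 = 12, |b|^2 = 17. cos = 14/sqrt(204).

14/sqrt(204)


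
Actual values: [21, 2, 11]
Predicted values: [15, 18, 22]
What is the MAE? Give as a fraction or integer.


MAE = (1/3) * (|21-15|=6 + |2-18|=16 + |11-22|=11). Sum = 33. MAE = 11.

11


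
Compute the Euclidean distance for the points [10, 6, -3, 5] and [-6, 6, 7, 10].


d = sqrt(sum of squared differences). (10--6)^2=256, (6-6)^2=0, (-3-7)^2=100, (5-10)^2=25. Sum = 381.

sqrt(381)


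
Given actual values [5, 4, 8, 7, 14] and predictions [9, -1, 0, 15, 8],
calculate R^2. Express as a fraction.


Mean(y) = 38/5. SS_res = 205. SS_tot = 306/5. R^2 = 1 - 205/(306/5) = -719/306.

-719/306


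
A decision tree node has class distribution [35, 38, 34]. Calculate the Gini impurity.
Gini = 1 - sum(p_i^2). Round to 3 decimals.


Total = 107. Proportions: 35/107, 38/107, 34/107. sum(p_i^2) = 0.3341. Gini = 1 - 0.3341 = 0.6659, which rounds to 0.666.

0.666


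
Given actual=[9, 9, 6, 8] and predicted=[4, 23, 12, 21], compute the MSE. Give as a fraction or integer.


MSE = (1/4) * ((9-4)^2=25 + (9-23)^2=196 + (6-12)^2=36 + (8-21)^2=169). Sum = 426. MSE = 213/2.

213/2


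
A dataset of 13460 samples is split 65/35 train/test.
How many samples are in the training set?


Test set = 13460 * 35% = 4711. Training set = 13460 - 4711 = 8749.

8749


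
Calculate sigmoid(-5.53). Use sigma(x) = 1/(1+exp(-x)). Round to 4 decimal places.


sigma(-5.53) = 1/(1+e^(5.53)) = 1/(1+252.143911) = 1/253.143911 = 0.0040.

0.0040


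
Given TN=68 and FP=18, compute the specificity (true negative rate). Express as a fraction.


Specificity = TN / (TN + FP) = 68 / 86 = 34/43.

34/43


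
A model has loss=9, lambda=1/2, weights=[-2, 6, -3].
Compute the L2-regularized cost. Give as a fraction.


L2 sq norm = sum(w^2) = 49. J = 9 + 1/2 * 49 = 67/2.

67/2


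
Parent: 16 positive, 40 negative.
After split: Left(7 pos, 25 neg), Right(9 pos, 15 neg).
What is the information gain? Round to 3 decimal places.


H(parent) = 0.8631. H(left) = 0.7579, H(right) = 0.9544. Weighted = (32/56)*0.7579 + (24/56)*0.9544 = 0.8421. IG = 0.8631 - 0.8421 = 0.0210, which rounds to 0.021.

0.021


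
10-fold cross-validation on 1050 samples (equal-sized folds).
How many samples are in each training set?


Each validation fold has 1050/10 = 105 samples. Training set = 1050 - 105 = 945.

945


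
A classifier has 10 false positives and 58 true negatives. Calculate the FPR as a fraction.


FPR = FP / (FP + TN) = 10 / 68 = 5/34.

5/34


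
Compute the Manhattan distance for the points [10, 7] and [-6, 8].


d = sum of absolute differences: |10--6|=16 + |7-8|=1 = 17.

17


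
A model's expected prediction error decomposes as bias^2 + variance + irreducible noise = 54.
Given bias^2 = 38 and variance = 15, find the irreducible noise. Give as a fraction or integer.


Total error = bias^2 + variance + irreducible noise. So irreducible noise = 54 - 38 - 15 = 1.

1


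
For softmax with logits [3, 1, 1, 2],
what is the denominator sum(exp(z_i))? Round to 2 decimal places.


Denom = e^3=20.0855 + e^1=2.7183 + e^1=2.7183 + e^2=7.3891. Sum = 32.9112, which rounds to 32.91.

32.91


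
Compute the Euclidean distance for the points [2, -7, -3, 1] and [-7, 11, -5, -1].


d = sqrt(sum of squared differences). (2--7)^2=81, (-7-11)^2=324, (-3--5)^2=4, (1--1)^2=4. Sum = 413.

sqrt(413)


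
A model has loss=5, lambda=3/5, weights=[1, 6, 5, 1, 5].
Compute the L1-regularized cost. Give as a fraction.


L1 norm = sum(|w|) = 18. J = 5 + 3/5 * 18 = 79/5.

79/5


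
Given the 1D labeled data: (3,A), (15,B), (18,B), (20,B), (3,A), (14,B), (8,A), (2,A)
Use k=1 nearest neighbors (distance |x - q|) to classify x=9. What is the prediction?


Distances: |3-9|=6, |15-9|=6, |18-9|=9, |20-9|=11, |3-9|=6, |14-9|=5, |8-9|=1, |2-9|=7. 1 nearest: (8,A). Counts: {'A': 1}. Majority class: A.

A


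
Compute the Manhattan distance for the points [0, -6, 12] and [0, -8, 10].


d = sum of absolute differences: |0-0|=0 + |-6--8|=2 + |12-10|=2 = 4.

4


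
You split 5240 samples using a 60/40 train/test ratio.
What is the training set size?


Test set = 5240 * 40% = 2096. Training set = 5240 - 2096 = 3144.

3144


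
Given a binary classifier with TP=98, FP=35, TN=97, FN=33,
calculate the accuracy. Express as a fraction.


Accuracy = (TP + TN) / (TP + TN + FP + FN) = (98 + 97) / 263 = 195/263.

195/263


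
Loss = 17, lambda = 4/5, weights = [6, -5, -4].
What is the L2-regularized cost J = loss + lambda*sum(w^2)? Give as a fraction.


L2 sq norm = sum(w^2) = 77. J = 17 + 4/5 * 77 = 393/5.

393/5


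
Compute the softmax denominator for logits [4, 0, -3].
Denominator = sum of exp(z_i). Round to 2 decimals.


Denom = e^4=54.5982 + e^0=1.0000 + e^-3=0.0498. Sum = 55.6480, which rounds to 55.65.

55.65


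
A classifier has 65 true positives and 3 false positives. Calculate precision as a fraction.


Precision = TP / (TP + FP) = 65 / 68 = 65/68.

65/68


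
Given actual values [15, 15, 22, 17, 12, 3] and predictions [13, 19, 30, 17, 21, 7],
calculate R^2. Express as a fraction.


Mean(y) = 14. SS_res = 181. SS_tot = 200. R^2 = 1 - 181/(200) = 19/200.

19/200


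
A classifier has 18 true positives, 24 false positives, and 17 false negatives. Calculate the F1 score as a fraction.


Precision = 18/42 = 3/7. Recall = 18/35 = 18/35. F1 = 2*P*R/(P+R) = 36/77.

36/77


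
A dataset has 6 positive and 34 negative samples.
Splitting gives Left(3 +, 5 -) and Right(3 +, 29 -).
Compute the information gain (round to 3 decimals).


H(parent) = 0.6098. H(left) = 0.9544, H(right) = 0.4489. Weighted = (8/40)*0.9544 + (32/40)*0.4489 = 0.5500. IG = 0.6098 - 0.5500 = 0.0598, which rounds to 0.060.

0.060


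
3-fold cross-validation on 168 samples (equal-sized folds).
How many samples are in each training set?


Each validation fold has 168/3 = 56 samples. Training set = 168 - 56 = 112.

112


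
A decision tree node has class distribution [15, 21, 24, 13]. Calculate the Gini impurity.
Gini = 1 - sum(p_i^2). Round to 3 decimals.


Total = 73. Proportions: 15/73, 21/73, 24/73, 13/73. sum(p_i^2) = 0.2648. Gini = 1 - 0.2648 = 0.7352, which rounds to 0.735.

0.735


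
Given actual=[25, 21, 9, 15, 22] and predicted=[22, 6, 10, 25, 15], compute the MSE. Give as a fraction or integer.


MSE = (1/5) * ((25-22)^2=9 + (21-6)^2=225 + (9-10)^2=1 + (15-25)^2=100 + (22-15)^2=49). Sum = 384. MSE = 384/5.

384/5


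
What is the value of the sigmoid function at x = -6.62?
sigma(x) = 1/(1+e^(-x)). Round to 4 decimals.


sigma(-6.62) = 1/(1+e^(6.62)) = 1/(1+749.945097) = 1/750.945097 = 0.0013.

0.0013


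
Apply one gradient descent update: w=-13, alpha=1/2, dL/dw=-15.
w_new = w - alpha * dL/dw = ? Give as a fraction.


w_new = -13 - 1/2 * -15 = -13 - -15/2 = -11/2.

-11/2


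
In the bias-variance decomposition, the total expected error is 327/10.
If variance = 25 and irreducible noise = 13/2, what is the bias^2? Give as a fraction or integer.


Total error = bias^2 + variance + irreducible noise. So bias^2 = 327/10 - 25 - 13/2 = 6/5.

6/5


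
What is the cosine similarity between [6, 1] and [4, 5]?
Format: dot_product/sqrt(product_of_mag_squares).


dot = 29. |a|^2 = 37, |b|^2 = 41. cos = 29/sqrt(1517).

29/sqrt(1517)


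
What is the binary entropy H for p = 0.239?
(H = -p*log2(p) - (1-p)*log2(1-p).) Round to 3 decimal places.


H = -0.239*log2(0.239) - 0.761*log2(0.761) = 0.793.

0.793


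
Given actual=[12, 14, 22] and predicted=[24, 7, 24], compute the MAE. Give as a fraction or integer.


MAE = (1/3) * (|12-24|=12 + |14-7|=7 + |22-24|=2). Sum = 21. MAE = 7.

7


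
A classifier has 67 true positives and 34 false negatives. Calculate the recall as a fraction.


Recall = TP / (TP + FN) = 67 / 101 = 67/101.

67/101


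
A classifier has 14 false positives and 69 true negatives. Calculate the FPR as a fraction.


FPR = FP / (FP + TN) = 14 / 83 = 14/83.

14/83


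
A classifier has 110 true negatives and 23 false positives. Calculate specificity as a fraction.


Specificity = TN / (TN + FP) = 110 / 133 = 110/133.

110/133


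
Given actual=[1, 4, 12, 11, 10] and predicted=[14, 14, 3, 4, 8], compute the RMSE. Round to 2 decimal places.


MSE = 80.6000. RMSE = sqrt(80.6000) = 8.98.

8.98


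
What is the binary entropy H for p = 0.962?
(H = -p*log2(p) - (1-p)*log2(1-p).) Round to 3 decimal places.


H = -0.962*log2(0.962) - 0.038*log2(0.038) = 0.233.

0.233


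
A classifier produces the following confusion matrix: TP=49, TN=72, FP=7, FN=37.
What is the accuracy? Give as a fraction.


Accuracy = (TP + TN) / (TP + TN + FP + FN) = (49 + 72) / 165 = 11/15.

11/15


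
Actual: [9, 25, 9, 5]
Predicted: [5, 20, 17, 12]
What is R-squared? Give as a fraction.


Mean(y) = 12. SS_res = 154. SS_tot = 236. R^2 = 1 - 154/(236) = 41/118.

41/118


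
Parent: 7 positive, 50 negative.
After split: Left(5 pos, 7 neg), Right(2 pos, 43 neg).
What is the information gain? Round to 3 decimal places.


H(parent) = 0.5374. H(left) = 0.9799, H(right) = 0.2623. Weighted = (12/57)*0.9799 + (45/57)*0.2623 = 0.4134. IG = 0.5374 - 0.4134 = 0.1240, which rounds to 0.124.

0.124


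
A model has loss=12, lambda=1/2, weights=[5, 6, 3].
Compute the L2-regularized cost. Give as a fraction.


L2 sq norm = sum(w^2) = 70. J = 12 + 1/2 * 70 = 47.

47


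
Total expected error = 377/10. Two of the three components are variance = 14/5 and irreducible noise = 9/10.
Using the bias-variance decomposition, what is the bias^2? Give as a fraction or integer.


Total error = bias^2 + variance + irreducible noise. So bias^2 = 377/10 - 14/5 - 9/10 = 34.

34


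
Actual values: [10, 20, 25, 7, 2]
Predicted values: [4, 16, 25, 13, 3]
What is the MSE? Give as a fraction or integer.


MSE = (1/5) * ((10-4)^2=36 + (20-16)^2=16 + (25-25)^2=0 + (7-13)^2=36 + (2-3)^2=1). Sum = 89. MSE = 89/5.

89/5


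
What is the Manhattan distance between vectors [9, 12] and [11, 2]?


d = sum of absolute differences: |9-11|=2 + |12-2|=10 = 12.

12


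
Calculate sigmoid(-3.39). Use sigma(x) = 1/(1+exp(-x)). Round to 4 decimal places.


sigma(-3.39) = 1/(1+e^(3.39)) = 1/(1+29.665952) = 1/30.665952 = 0.0326.

0.0326


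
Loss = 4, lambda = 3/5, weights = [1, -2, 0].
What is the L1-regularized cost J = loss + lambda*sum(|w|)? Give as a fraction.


L1 norm = sum(|w|) = 3. J = 4 + 3/5 * 3 = 29/5.

29/5


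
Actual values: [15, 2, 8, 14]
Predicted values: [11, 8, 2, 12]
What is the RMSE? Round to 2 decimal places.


MSE = 23.0000. RMSE = sqrt(23.0000) = 4.80.

4.80


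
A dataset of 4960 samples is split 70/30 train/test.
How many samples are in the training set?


Test set = 4960 * 30% = 1488. Training set = 4960 - 1488 = 3472.

3472


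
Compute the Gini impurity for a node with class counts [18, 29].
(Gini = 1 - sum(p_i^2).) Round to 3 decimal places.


Total = 47. Proportions: 18/47, 29/47. sum(p_i^2) = 0.5274. Gini = 1 - 0.5274 = 0.4726, which rounds to 0.473.

0.473


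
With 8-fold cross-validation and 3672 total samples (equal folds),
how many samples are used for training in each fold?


Each validation fold has 3672/8 = 459 samples. Training set = 3672 - 459 = 3213.

3213


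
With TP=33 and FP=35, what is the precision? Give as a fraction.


Precision = TP / (TP + FP) = 33 / 68 = 33/68.

33/68


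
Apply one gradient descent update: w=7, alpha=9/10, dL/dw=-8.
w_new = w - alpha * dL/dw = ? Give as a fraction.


w_new = 7 - 9/10 * -8 = 7 - -36/5 = 71/5.

71/5
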